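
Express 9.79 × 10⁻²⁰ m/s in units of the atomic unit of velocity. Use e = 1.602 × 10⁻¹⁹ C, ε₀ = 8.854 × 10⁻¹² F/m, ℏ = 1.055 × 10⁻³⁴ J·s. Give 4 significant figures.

atomic unit of velocity: v_au = e²/(4πε₀ℏ) = 2.186 × 10⁶ m/s.
9.79 × 10⁻²⁰ / 2.186 × 10⁶ = 4.478 × 10⁻²⁶

4.478 × 10⁻²⁶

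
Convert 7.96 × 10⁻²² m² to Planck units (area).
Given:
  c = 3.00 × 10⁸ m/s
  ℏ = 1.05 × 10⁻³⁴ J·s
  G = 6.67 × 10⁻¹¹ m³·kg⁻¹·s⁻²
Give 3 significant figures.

Planck area: A_P = ℏG/c³ = 2.59 × 10⁻⁷⁰ m².
7.96 × 10⁻²² / 2.59 × 10⁻⁷⁰ = 3.07 × 10⁴⁸

3.07 × 10⁴⁸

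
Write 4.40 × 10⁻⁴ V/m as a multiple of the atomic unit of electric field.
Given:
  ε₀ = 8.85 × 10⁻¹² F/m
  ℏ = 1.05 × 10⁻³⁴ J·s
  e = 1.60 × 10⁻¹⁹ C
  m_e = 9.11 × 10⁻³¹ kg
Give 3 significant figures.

8.45 × 10⁻¹⁶

atomic unit of electric field: E_au = E_h/(e a₀) = m_e²e⁵/((4πε₀)³ℏ⁴) = 5.20 × 10¹¹ V/m.
4.40 × 10⁻⁴ / 5.20 × 10¹¹ = 8.45 × 10⁻¹⁶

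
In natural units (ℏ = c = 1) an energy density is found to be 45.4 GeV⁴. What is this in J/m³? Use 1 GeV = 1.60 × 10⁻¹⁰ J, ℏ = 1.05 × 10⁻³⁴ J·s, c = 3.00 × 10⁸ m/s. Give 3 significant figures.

9.52 × 10³⁸ J/m³

[E]/[L]³ = [E]⁴/(ℏc)³; restore (ℏc)⁻³.
1 GeV⁴ → 1/(ℏc)³ × (1 GeV in J)⁴ = 2.10 × 10³⁷ J/m³.
Result: 45.4 × 2.10 × 10³⁷ = 9.52 × 10³⁸ J/m³.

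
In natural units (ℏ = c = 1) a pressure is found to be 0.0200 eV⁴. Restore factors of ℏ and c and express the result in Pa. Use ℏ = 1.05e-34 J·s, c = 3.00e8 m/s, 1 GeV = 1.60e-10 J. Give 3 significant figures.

0.419 Pa

Pressure is [E]/[L]³ = [E]⁴/(ℏc)³.
1 GeV⁴ → 1/(ℏc)³ × (1 GeV in J)⁴ = 2.10e37 Pa.
Convert the energy scale: 0.0200 eV⁴ = 2.00e-38 GeV⁴.
Result: 2.00e-38 × 2.10e37 = 0.419 Pa.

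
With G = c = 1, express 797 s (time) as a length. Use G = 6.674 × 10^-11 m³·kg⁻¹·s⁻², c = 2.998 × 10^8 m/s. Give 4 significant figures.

2.389 × 10^11 m

Time → length via c.
797 s × (c) = 2.389 × 10^11 m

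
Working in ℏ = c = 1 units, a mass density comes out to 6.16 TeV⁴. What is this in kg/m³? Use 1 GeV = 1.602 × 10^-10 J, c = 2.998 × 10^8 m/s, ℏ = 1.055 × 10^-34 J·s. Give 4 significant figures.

1.427 × 10^33 kg/m³

Mass density is [E]/(c²[L]³) = [E]⁴/(ℏ³c⁵).
1 GeV⁴ → 1/(ℏ³c⁵) × (1 GeV in J)⁴ = 2.316 × 10^20 kg/m³.
Convert the energy scale: 6.16 TeV⁴ = 6.16 × 10^12 GeV⁴.
Result: 6.16 × 10^12 × 2.316 × 10^20 = 1.427 × 10^33 kg/m³.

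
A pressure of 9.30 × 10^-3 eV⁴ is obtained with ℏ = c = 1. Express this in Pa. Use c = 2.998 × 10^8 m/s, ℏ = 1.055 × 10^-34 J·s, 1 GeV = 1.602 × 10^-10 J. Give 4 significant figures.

Pressure is [E]/[L]³ = [E]⁴/(ℏc)³.
1 GeV⁴ → 1/(ℏc)³ × (1 GeV in J)⁴ = 2.082 × 10^37 Pa.
Convert the energy scale: 9.30 × 10^-3 eV⁴ = 9.30 × 10^-39 GeV⁴.
Result: 9.30 × 10^-39 × 2.082 × 10^37 = 0.1936 Pa.

0.1936 Pa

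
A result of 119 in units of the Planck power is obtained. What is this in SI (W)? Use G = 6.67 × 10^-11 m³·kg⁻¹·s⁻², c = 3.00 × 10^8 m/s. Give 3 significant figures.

One Planck power: P_P = c⁵/G = 3.64 × 10^52 W.
119 × 3.64 × 10^52 W = 4.34 × 10^54 W

4.34 × 10^54 W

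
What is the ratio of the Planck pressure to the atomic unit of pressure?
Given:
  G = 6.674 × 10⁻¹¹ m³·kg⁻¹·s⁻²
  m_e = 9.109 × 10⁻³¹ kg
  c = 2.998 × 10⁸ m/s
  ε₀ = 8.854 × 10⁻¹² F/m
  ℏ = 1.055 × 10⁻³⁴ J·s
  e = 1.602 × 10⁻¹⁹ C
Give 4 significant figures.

1.581 × 10¹⁰⁰

Planck pressure: p_P = c⁷/(ℏG²) = 4.632 × 10¹¹³ Pa
atomic unit of pressure: P_au = E_h/a₀³ = m_e⁴e¹⁰/((4πε₀)⁵ℏ⁸) = 2.929 × 10¹³ Pa
ratio = 4.632 × 10¹¹³ / 2.929 × 10¹³ = 1.581 × 10¹⁰⁰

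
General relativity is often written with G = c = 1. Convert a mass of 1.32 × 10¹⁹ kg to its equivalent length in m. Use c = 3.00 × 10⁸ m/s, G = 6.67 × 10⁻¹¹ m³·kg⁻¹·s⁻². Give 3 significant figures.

In G = c = 1 units mass has dimensions of length; the conversion factor is G/c².
1.32 × 10¹⁹ kg × (G/c²) = 9.78 × 10⁻⁹ m

9.78 × 10⁻⁹ m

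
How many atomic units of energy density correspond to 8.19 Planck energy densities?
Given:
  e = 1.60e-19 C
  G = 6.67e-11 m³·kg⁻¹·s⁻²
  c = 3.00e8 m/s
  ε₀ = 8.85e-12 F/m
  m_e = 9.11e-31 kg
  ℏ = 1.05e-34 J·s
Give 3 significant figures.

1.27e101

Planck energy density: u_P = c⁷/(ℏG²) = 4.68e113 J/m³
atomic unit of energy density: u_au = E_h/a₀³ = m_e⁴e¹⁰/((4πε₀)⁵ℏ⁸) = 3.01e13 J/m³
8.19 × 4.68e113 / 3.01e13 = 1.27e101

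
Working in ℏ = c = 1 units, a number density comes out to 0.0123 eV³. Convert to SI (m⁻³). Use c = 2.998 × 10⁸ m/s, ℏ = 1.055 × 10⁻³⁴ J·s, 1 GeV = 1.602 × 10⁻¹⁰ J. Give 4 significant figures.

1.598 × 10¹⁸ m⁻³

Number density is [L]⁻³ = [E]³/(ℏc)³.
1 GeV³ → 1/(ℏc)³ × (1 GeV in J)³ = 1.299 × 10⁴⁷ m⁻³.
Convert the energy scale: 0.0123 eV³ = 1.23 × 10⁻²⁹ GeV³.
Result: 1.23 × 10⁻²⁹ × 1.299 × 10⁴⁷ = 1.598 × 10¹⁸ m⁻³.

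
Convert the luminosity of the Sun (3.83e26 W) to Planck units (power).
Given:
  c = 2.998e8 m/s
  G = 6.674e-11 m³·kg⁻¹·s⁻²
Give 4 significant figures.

Planck power: P_P = c⁵/G = 3.629e52 W.
3.83e26 / 3.629e52 = 1.055e-26

1.055e-26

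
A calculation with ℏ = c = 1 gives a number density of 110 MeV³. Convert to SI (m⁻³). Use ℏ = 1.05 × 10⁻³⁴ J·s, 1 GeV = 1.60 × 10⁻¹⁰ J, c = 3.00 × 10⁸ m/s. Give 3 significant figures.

Number density is [L]⁻³ = [E]³/(ℏc)³.
1 GeV³ → 1/(ℏc)³ × (1 GeV in J)³ = 1.31 × 10⁴⁷ m⁻³.
Convert the energy scale: 110 MeV³ = 1.10 × 10⁻⁷ GeV³.
Result: 1.10 × 10⁻⁷ × 1.31 × 10⁴⁷ = 1.44 × 10⁴⁰ m⁻³.

1.44 × 10⁴⁰ m⁻³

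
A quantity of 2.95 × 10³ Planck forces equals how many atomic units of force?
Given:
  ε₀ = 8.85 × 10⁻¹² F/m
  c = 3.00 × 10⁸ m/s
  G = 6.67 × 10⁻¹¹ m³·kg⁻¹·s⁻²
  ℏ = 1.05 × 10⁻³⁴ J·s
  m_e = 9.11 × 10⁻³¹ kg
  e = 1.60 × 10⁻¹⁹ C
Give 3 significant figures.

4.30 × 10⁵⁴

Planck force: F_P = c⁴/G = 1.21 × 10⁴⁴ N
atomic unit of force: F_au = E_h/a₀ = m_e²e⁶/((4πε₀)³ℏ⁴) = 8.33 × 10⁻⁸ N
2.95 × 10³ × 1.21 × 10⁴⁴ / 8.33 × 10⁻⁸ = 4.30 × 10⁵⁴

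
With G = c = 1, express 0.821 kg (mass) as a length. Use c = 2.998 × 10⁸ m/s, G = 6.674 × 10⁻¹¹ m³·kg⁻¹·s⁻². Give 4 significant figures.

In G = c = 1 units mass has dimensions of length; the conversion factor is G/c².
0.821 kg × (G/c²) = 6.096 × 10⁻²⁸ m

6.096 × 10⁻²⁸ m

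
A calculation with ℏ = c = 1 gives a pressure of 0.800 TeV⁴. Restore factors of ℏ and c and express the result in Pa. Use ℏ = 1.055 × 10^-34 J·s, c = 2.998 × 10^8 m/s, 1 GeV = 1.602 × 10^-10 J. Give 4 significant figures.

Pressure is [E]/[L]³ = [E]⁴/(ℏc)³.
1 GeV⁴ → 1/(ℏc)³ × (1 GeV in J)⁴ = 2.082 × 10^37 Pa.
Convert the energy scale: 0.800 TeV⁴ = 8.00 × 10^11 GeV⁴.
Result: 8.00 × 10^11 × 2.082 × 10^37 = 1.665 × 10^49 Pa.

1.665 × 10^49 Pa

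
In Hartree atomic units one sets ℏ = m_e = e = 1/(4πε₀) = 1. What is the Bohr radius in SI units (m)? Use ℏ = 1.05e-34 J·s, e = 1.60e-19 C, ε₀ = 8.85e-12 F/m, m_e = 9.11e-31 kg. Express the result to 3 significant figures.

5.26e-11 m

a₀ = 4πε₀ℏ²/(m_e e²)
  = 1.23e-78 / 2.33e-68
  = 5.26e-11 m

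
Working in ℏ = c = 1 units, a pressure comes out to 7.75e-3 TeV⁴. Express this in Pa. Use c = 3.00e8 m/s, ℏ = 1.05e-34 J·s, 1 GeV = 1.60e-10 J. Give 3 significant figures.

Pressure is [E]/[L]³ = [E]⁴/(ℏc)³.
1 GeV⁴ → 1/(ℏc)³ × (1 GeV in J)⁴ = 2.10e37 Pa.
Convert the energy scale: 7.75e-3 TeV⁴ = 7.75e9 GeV⁴.
Result: 7.75e9 × 2.10e37 = 1.62e47 Pa.

1.62e47 Pa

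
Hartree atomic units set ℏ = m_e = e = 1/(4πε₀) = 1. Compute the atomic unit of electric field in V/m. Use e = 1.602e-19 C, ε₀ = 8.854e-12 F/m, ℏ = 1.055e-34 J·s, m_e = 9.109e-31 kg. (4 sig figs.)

The unique combination of the constants set to 1 with dimensions of electric field is E_au = E_h/(e a₀) = m_e²e⁵/((4πε₀)³ℏ⁴).
E_h = 4.354e-18 J
a₀ = 5.297e-11 m
E_h/(e·a₀) = 5.131e11 V/m

5.131e11 V/m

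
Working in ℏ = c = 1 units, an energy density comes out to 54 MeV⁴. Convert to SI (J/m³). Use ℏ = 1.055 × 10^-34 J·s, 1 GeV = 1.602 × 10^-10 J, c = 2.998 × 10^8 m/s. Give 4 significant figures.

1.124 × 10^27 J/m³

[E]/[L]³ = [E]⁴/(ℏc)³; restore (ℏc)⁻³.
1 GeV⁴ → 1/(ℏc)³ × (1 GeV in J)⁴ = 2.082 × 10^37 J/m³.
Convert the energy scale: 54 MeV⁴ = 5.40 × 10^-11 GeV⁴.
Result: 5.40 × 10^-11 × 2.082 × 10^37 = 1.124 × 10^27 J/m³.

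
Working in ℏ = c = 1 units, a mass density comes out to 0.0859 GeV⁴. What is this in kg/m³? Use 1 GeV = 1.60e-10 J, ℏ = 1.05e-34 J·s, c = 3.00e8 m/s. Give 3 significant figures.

2.00e19 kg/m³

Mass density is [E]/(c²[L]³) = [E]⁴/(ℏ³c⁵).
1 GeV⁴ → 1/(ℏ³c⁵) × (1 GeV in J)⁴ = 2.33e20 kg/m³.
Result: 0.0859 × 2.33e20 = 2.00e19 kg/m³.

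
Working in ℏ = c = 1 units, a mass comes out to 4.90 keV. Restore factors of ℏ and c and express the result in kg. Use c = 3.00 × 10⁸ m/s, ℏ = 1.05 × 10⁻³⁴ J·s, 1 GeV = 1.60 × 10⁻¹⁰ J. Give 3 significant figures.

8.71 × 10⁻³³ kg

Mass is [E]/c²; divide by c².
1 GeV → 1/c² × (1 GeV in J) = 1.78 × 10⁻²⁷ kg.
Convert the energy scale: 4.90 keV = 4.90 × 10⁻⁶ GeV.
Result: 4.90 × 10⁻⁶ × 1.78 × 10⁻²⁷ = 8.71 × 10⁻³³ kg.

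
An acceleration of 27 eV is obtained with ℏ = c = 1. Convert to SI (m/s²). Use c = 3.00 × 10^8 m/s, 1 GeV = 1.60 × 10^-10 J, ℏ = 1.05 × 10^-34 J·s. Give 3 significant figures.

Acceleration is [L]/[T]² = c·[E]/ℏ.
1 GeV → c/ℏ × (1 GeV in J) = 4.57 × 10^32 m/s².
Convert the energy scale: 27 eV = 2.70 × 10^-8 GeV.
Result: 2.70 × 10^-8 × 4.57 × 10^32 = 1.23 × 10^25 m/s².

1.23 × 10^25 m/s²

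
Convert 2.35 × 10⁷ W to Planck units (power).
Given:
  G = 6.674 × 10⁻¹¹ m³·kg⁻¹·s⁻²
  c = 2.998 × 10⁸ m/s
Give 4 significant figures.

6.476 × 10⁻⁴⁶

Planck power: P_P = c⁵/G = 3.629 × 10⁵² W.
2.35 × 10⁷ / 3.629 × 10⁵² = 6.476 × 10⁻⁴⁶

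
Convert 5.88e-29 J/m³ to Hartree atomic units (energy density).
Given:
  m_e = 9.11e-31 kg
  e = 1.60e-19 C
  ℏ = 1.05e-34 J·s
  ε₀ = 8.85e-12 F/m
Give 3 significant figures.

atomic unit of energy density: u_au = E_h/a₀³ = m_e⁴e¹⁰/((4πε₀)⁵ℏ⁸) = 3.01e13 J/m³.
5.88e-29 / 3.01e13 = 1.95e-42

1.95e-42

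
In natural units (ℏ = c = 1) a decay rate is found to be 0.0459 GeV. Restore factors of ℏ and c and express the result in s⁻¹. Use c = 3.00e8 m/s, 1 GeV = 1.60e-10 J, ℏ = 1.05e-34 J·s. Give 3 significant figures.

6.99e22 s⁻¹

A rate is [E]/ℏ; divide by ℏ.
1 GeV → 1/ℏ × (1 GeV in J) = 1.52e24 s⁻¹.
Result: 0.0459 × 1.52e24 = 6.99e22 s⁻¹.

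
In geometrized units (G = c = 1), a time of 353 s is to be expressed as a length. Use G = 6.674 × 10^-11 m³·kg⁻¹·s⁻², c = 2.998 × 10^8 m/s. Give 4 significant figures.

1.058 × 10^11 m

Time → length via c.
353 s × (c) = 1.058 × 10^11 m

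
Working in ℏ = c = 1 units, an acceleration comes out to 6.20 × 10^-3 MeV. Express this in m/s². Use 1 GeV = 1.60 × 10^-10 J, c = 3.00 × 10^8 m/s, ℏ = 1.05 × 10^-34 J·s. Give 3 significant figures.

2.83 × 10^27 m/s²

Acceleration is [L]/[T]² = c·[E]/ℏ.
1 GeV → c/ℏ × (1 GeV in J) = 4.57 × 10^32 m/s².
Convert the energy scale: 6.20 × 10^-3 MeV = 6.20 × 10^-6 GeV.
Result: 6.20 × 10^-6 × 4.57 × 10^32 = 2.83 × 10^27 m/s².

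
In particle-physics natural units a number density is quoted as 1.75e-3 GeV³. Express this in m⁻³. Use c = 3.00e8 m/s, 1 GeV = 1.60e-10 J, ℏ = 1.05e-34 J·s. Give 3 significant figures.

Number density is [L]⁻³ = [E]³/(ℏc)³.
1 GeV³ → 1/(ℏc)³ × (1 GeV in J)³ = 1.31e47 m⁻³.
Result: 1.75e-3 × 1.31e47 = 2.29e44 m⁻³.

2.29e44 m⁻³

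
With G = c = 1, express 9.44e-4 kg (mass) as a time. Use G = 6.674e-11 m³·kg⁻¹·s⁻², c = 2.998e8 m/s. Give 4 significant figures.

2.338e-39 s

Mass → time via G/c³.
9.44e-4 kg × (G/c³) = 2.338e-39 s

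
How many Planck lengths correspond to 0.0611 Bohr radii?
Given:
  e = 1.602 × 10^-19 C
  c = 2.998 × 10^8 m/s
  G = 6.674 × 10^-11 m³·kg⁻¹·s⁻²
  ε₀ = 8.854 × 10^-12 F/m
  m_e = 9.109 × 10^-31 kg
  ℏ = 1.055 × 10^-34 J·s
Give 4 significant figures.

2.002 × 10^23

Bohr radius: a₀ = 4πε₀ℏ²/(m_e e²) = 5.297 × 10^-11 m
Planck length: ℓ_P = √(ℏG/c³) = 1.616 × 10^-35 m
0.0611 × 5.297 × 10^-11 / 1.616 × 10^-35 = 2.002 × 10^23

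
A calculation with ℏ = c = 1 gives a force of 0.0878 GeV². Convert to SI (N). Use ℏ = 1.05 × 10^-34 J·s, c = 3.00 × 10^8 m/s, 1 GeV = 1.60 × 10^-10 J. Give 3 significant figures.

Force is [E]/[L] = [E]²/(ℏc); restore (ℏc)⁻¹.
1 GeV² → 1/(ℏc) × (1 GeV in J)² = 8.13 × 10^5 N.
Result: 0.0878 × 8.13 × 10^5 = 7.14 × 10^4 N.

7.14 × 10^4 N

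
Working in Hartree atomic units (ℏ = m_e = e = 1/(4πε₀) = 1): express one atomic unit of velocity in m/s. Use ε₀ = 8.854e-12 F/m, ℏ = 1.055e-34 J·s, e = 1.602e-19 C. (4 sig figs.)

2.186e6 m/s

From ℏ = m_e = e = 1/(4πε₀) = 1 the velocity scale is v_au = e²/(4πε₀ℏ).
  = 2.566e-38 / 1.174e-44
  = 2.186e6 m/s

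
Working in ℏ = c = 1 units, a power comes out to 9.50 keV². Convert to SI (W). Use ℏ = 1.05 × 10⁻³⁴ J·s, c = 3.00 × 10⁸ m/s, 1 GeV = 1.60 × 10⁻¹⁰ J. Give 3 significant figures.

2.32 × 10³ W

Power is [E]/[T] = [E]²/ℏ.
1 GeV² → 1/ℏ × (1 GeV in J)² = 2.44 × 10¹⁴ W.
Convert the energy scale: 9.50 keV² = 9.50 × 10⁻¹² GeV².
Result: 9.50 × 10⁻¹² × 2.44 × 10¹⁴ = 2.32 × 10³ W.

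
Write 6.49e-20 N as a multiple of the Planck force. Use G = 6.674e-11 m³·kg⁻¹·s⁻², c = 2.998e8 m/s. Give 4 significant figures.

5.362e-64

Planck force: F_P = c⁴/G = 1.210e44 N.
6.49e-20 / 1.210e44 = 5.362e-64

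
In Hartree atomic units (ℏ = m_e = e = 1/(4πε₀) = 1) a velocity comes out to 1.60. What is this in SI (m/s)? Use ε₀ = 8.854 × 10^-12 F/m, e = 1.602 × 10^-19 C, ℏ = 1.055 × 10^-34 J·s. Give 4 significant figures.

One atomic unit of velocity: v_au = e²/(4πε₀ℏ) = 2.186 × 10^6 m/s.
1.60 × 2.186 × 10^6 m/s = 3.498 × 10^6 m/s

3.498 × 10^6 m/s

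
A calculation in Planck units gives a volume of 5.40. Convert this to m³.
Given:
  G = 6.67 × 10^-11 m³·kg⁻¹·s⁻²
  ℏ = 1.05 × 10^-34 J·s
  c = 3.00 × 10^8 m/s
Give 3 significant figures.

2.26 × 10^-104 m³

One Planck volume: V_P = (ℏG/c³)^(3/2) = 4.18 × 10^-105 m³.
5.40 × 4.18 × 10^-105 m³ = 2.26 × 10^-104 m³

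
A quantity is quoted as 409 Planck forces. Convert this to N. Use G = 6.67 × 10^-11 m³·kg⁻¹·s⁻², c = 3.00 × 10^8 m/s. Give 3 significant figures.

4.97 × 10^46 N

One Planck force: F_P = c⁴/G = 1.21 × 10^44 N.
409 × 1.21 × 10^44 N = 4.97 × 10^46 N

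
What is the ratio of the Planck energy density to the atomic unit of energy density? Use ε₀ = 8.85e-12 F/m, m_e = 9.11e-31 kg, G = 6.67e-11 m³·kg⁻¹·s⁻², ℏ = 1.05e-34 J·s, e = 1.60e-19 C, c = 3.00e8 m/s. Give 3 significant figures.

Planck energy density: u_P = c⁷/(ℏG²) = 4.68e113 J/m³
atomic unit of energy density: u_au = E_h/a₀³ = m_e⁴e¹⁰/((4πε₀)⁵ℏ⁸) = 3.01e13 J/m³
ratio = 4.68e113 / 3.01e13 = 1.55e100

1.55e100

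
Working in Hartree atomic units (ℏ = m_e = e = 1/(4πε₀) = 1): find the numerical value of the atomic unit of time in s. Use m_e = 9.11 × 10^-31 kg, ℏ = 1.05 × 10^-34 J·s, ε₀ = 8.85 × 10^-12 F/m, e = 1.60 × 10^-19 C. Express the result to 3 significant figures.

Dimensional analysis gives τ_au = (4πε₀)²ℏ³/(m_e e⁴).
E_h = 4.38 × 10^-18 J
ℏ/E_h = 2.40 × 10^-17 s

2.40 × 10^-17 s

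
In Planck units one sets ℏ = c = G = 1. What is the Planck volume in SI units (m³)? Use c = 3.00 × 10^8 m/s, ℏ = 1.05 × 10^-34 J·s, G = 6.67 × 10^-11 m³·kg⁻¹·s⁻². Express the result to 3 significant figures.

V_P = (ℏG/c³)^(3/2)
  = √(1.75 × 10^-209)
  = 4.18 × 10^-105 m³

4.18 × 10^-105 m³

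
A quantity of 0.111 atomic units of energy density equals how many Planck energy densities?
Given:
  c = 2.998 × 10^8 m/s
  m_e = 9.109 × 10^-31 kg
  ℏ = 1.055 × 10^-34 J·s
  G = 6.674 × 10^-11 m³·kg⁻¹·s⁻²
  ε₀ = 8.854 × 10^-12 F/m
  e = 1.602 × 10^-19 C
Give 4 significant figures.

atomic unit of energy density: u_au = E_h/a₀³ = m_e⁴e¹⁰/((4πε₀)⁵ℏ⁸) = 2.929 × 10^13 J/m³
Planck energy density: u_P = c⁷/(ℏG²) = 4.632 × 10^113 J/m³
0.111 × 2.929 × 10^13 / 4.632 × 10^113 = 7.019 × 10^-102

7.019 × 10^-102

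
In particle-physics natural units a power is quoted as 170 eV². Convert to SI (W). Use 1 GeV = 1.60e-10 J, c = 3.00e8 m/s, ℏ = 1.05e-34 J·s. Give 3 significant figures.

0.0414 W

Power is [E]/[T] = [E]²/ℏ.
1 GeV² → 1/ℏ × (1 GeV in J)² = 2.44e14 W.
Convert the energy scale: 170 eV² = 1.70e-16 GeV².
Result: 1.70e-16 × 2.44e14 = 0.0414 W.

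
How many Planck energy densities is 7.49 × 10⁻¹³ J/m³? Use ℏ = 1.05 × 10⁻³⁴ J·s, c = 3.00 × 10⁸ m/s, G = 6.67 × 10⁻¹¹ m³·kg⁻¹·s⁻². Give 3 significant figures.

Planck energy density: u_P = c⁷/(ℏG²) = 4.68 × 10¹¹³ J/m³.
7.49 × 10⁻¹³ / 4.68 × 10¹¹³ = 1.60 × 10⁻¹²⁶

1.60 × 10⁻¹²⁶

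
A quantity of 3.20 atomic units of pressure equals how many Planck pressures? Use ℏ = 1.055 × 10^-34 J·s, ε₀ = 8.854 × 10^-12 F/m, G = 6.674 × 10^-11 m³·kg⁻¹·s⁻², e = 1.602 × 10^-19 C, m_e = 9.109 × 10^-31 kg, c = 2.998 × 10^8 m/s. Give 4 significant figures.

2.023 × 10^-100

atomic unit of pressure: P_au = E_h/a₀³ = m_e⁴e¹⁰/((4πε₀)⁵ℏ⁸) = 2.929 × 10^13 Pa
Planck pressure: p_P = c⁷/(ℏG²) = 4.632 × 10^113 Pa
3.20 × 2.929 × 10^13 / 4.632 × 10^113 = 2.023 × 10^-100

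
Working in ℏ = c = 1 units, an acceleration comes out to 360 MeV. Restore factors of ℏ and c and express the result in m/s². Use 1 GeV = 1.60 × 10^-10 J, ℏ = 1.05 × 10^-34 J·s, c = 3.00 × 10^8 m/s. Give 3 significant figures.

Acceleration is [L]/[T]² = c·[E]/ℏ.
1 GeV → c/ℏ × (1 GeV in J) = 4.57 × 10^32 m/s².
Convert the energy scale: 360 MeV = 0.360 GeV.
Result: 0.360 × 4.57 × 10^32 = 1.65 × 10^32 m/s².

1.65 × 10^32 m/s²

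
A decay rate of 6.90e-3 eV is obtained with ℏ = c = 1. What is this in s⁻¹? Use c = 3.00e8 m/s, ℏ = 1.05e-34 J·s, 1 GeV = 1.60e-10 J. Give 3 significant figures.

1.05e13 s⁻¹

A rate is [E]/ℏ; divide by ℏ.
1 GeV → 1/ℏ × (1 GeV in J) = 1.52e24 s⁻¹.
Convert the energy scale: 6.90e-3 eV = 6.90e-12 GeV.
Result: 6.90e-12 × 1.52e24 = 1.05e13 s⁻¹.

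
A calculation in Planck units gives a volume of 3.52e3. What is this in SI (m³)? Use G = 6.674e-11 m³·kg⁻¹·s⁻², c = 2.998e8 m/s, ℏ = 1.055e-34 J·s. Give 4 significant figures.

One Planck volume: V_P = (ℏG/c³)^(3/2) = 4.224e-105 m³.
3.52e3 × 4.224e-105 m³ = 1.487e-101 m³

1.487e-101 m³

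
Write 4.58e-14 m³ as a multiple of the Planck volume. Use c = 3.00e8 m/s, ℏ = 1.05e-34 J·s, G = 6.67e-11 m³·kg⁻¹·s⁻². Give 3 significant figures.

Planck volume: V_P = (ℏG/c³)^(3/2) = 4.18e-105 m³.
4.58e-14 / 4.18e-105 = 1.10e91

1.10e91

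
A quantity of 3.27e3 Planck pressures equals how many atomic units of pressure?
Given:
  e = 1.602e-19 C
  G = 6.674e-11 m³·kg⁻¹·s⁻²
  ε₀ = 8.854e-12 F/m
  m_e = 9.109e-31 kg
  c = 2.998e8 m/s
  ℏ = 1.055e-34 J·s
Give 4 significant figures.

Planck pressure: p_P = c⁷/(ℏG²) = 4.632e113 Pa
atomic unit of pressure: P_au = E_h/a₀³ = m_e⁴e¹⁰/((4πε₀)⁵ℏ⁸) = 2.929e13 Pa
3.27e3 × 4.632e113 / 2.929e13 = 5.171e103

5.171e103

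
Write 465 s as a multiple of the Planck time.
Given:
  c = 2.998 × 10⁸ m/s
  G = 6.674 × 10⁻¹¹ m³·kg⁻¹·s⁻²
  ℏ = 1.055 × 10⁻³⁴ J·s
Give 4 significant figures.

8.624 × 10⁴⁵

Planck time: t_P = √(ℏG/c⁵) = 5.392 × 10⁻⁴⁴ s.
465 / 5.392 × 10⁻⁴⁴ = 8.624 × 10⁴⁵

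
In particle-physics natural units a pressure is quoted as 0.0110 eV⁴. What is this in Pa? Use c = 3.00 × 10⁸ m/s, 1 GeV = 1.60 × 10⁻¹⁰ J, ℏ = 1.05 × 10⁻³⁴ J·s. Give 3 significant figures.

Pressure is [E]/[L]³ = [E]⁴/(ℏc)³.
1 GeV⁴ → 1/(ℏc)³ × (1 GeV in J)⁴ = 2.10 × 10³⁷ Pa.
Convert the energy scale: 0.0110 eV⁴ = 1.10 × 10⁻³⁸ GeV⁴.
Result: 1.10 × 10⁻³⁸ × 2.10 × 10³⁷ = 0.231 Pa.

0.231 Pa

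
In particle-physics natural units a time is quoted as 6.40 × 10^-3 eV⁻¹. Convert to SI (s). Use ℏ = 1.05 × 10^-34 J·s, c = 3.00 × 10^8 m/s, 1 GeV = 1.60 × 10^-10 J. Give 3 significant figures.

A time is [E]⁻¹ in ℏ=c=1; restore one factor of ℏ.
1 GeV⁻¹ → ℏ × (1 GeV in J)⁻¹ = 6.56 × 10^-25 s.
Convert the energy scale: 6.40 × 10^-3 eV⁻¹ = 6.40 × 10^6 GeV⁻¹.
Result: 6.40 × 10^6 × 6.56 × 10^-25 = 4.20 × 10^-18 s.

4.20 × 10^-18 s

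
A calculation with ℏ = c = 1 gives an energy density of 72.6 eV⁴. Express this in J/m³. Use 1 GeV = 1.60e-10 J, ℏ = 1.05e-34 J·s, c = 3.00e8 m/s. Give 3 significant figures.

[E]/[L]³ = [E]⁴/(ℏc)³; restore (ℏc)⁻³.
1 GeV⁴ → 1/(ℏc)³ × (1 GeV in J)⁴ = 2.10e37 J/m³.
Convert the energy scale: 72.6 eV⁴ = 7.26e-35 GeV⁴.
Result: 7.26e-35 × 2.10e37 = 1.52e3 J/m³.

1.52e3 J/m³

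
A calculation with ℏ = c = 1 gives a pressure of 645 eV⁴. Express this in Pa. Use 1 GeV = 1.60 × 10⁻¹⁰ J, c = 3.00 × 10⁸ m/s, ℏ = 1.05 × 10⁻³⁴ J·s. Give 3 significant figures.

Pressure is [E]/[L]³ = [E]⁴/(ℏc)³.
1 GeV⁴ → 1/(ℏc)³ × (1 GeV in J)⁴ = 2.10 × 10³⁷ Pa.
Convert the energy scale: 645 eV⁴ = 6.45 × 10⁻³⁴ GeV⁴.
Result: 6.45 × 10⁻³⁴ × 2.10 × 10³⁷ = 1.35 × 10⁴ Pa.

1.35 × 10⁴ Pa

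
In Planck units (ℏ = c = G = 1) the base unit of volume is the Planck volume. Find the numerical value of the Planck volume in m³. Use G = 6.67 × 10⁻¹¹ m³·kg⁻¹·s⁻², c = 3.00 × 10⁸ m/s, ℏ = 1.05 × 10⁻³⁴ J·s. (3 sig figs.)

V_P = (ℏG/c³)^(3/2)
  = √(1.75 × 10⁻²⁰⁹)
  = 4.18 × 10⁻¹⁰⁵ m³

4.18 × 10⁻¹⁰⁵ m³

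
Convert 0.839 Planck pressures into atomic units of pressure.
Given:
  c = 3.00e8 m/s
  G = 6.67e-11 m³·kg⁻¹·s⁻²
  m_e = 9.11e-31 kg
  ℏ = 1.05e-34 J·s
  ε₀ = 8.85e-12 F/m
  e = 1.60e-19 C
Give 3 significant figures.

1.30e100

Planck pressure: p_P = c⁷/(ℏG²) = 4.68e113 Pa
atomic unit of pressure: P_au = E_h/a₀³ = m_e⁴e¹⁰/((4πε₀)⁵ℏ⁸) = 3.01e13 Pa
0.839 × 4.68e113 / 3.01e13 = 1.30e100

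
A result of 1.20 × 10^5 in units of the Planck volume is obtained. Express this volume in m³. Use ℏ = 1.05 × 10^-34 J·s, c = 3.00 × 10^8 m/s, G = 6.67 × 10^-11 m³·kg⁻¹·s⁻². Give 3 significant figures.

5.01 × 10^-100 m³

One Planck volume: V_P = (ℏG/c³)^(3/2) = 4.18 × 10^-105 m³.
1.20 × 10^5 × 4.18 × 10^-105 m³ = 5.01 × 10^-100 m³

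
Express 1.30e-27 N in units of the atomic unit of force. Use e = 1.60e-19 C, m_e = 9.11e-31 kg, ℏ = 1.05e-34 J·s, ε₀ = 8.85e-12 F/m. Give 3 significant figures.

atomic unit of force: F_au = E_h/a₀ = m_e²e⁶/((4πε₀)³ℏ⁴) = 8.33e-8 N.
1.30e-27 / 8.33e-8 = 1.56e-20

1.56e-20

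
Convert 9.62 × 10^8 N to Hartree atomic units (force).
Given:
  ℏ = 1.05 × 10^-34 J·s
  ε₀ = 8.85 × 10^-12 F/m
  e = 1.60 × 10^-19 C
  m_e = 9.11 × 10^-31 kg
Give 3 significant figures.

1.16 × 10^16

atomic unit of force: F_au = E_h/a₀ = m_e²e⁶/((4πε₀)³ℏ⁴) = 8.33 × 10^-8 N.
9.62 × 10^8 / 8.33 × 10^-8 = 1.16 × 10^16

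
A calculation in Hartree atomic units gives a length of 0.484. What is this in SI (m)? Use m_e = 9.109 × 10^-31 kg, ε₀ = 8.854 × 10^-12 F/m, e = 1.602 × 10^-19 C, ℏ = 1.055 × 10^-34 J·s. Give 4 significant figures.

2.564 × 10^-11 m

One Bohr radius: a₀ = 4πε₀ℏ²/(m_e e²) = 5.297 × 10^-11 m.
0.484 × 5.297 × 10^-11 m = 2.564 × 10^-11 m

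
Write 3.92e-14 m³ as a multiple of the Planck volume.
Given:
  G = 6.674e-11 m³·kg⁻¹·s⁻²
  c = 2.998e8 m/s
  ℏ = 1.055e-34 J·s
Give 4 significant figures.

9.280e90

Planck volume: V_P = (ℏG/c³)^(3/2) = 4.224e-105 m³.
3.92e-14 / 4.224e-105 = 9.280e90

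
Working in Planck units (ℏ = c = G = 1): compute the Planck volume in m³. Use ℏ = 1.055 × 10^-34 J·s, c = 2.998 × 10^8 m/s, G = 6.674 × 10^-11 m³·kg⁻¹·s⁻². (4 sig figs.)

The unique combination of the constants set to 1 with dimensions of volume is V_P = (ℏG/c³)^(3/2).
  = √(1.784 × 10^-209)
  = 4.224 × 10^-105 m³

4.224 × 10^-105 m³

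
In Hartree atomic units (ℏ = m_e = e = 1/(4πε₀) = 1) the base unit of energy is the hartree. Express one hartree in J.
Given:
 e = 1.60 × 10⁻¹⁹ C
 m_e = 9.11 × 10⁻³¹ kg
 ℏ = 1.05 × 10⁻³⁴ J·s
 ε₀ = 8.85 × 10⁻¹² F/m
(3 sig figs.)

E_h = m_e e⁴/(4πε₀ℏ)²
  = 5.97 × 10⁻¹⁰⁶ / 1.36 × 10⁻⁸⁸
  = 4.38 × 10⁻¹⁸ J

4.38 × 10⁻¹⁸ J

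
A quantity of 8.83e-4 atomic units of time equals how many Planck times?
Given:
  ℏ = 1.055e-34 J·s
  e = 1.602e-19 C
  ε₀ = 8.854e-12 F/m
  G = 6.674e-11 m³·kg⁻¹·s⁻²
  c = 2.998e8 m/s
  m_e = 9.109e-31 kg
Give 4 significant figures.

3.968e23

atomic unit of time: τ_au = (4πε₀)²ℏ³/(m_e e⁴) = 2.423e-17 s
Planck time: t_P = √(ℏG/c⁵) = 5.392e-44 s
8.83e-4 × 2.423e-17 / 5.392e-44 = 3.968e23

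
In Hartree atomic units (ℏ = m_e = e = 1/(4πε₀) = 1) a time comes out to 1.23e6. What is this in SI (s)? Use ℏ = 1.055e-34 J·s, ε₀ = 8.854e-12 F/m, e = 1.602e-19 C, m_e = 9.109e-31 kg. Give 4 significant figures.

One atomic unit of time: τ_au = (4πε₀)²ℏ³/(m_e e⁴) = 2.423e-17 s.
1.23e6 × 2.423e-17 s = 2.980e-11 s

2.980e-11 s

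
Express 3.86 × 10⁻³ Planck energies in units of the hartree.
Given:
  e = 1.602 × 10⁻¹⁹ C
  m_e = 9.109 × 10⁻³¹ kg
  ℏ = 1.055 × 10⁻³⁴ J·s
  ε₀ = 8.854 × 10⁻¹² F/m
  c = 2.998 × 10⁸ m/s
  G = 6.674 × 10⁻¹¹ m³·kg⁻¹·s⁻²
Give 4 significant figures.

1.735 × 10²⁴

Planck energy: E_P = √(ℏc⁵/G) = 1.957 × 10⁹ J
hartree: E_h = m_e e⁴/(4πε₀ℏ)² = 4.354 × 10⁻¹⁸ J
3.86 × 10⁻³ × 1.957 × 10⁹ / 4.354 × 10⁻¹⁸ = 1.735 × 10²⁴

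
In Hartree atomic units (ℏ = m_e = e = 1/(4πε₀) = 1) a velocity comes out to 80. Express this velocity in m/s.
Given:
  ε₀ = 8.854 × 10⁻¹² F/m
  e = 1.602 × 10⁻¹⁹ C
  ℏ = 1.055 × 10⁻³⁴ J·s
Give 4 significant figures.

One atomic unit of velocity: v_au = e²/(4πε₀ℏ) = 2.186 × 10⁶ m/s.
80 × 2.186 × 10⁶ m/s = 1.749 × 10⁸ m/s

1.749 × 10⁸ m/s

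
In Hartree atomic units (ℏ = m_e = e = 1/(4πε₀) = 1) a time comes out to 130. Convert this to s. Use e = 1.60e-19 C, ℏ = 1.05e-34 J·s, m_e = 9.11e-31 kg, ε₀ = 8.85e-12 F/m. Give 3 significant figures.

3.12e-15 s

One atomic unit of time: τ_au = (4πε₀)²ℏ³/(m_e e⁴) = 2.40e-17 s.
130 × 2.40e-17 s = 3.12e-15 s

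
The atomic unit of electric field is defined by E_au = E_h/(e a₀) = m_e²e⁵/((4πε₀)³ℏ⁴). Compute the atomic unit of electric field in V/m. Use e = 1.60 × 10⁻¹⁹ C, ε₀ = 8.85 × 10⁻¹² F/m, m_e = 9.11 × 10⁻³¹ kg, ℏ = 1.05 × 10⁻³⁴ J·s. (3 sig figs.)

E_au = E_h/(e a₀) = m_e²e⁵/((4πε₀)³ℏ⁴)
E_h = 4.38 × 10⁻¹⁸ J
a₀ = 5.26 × 10⁻¹¹ m
E_h/(e·a₀) = 5.20 × 10¹¹ V/m

5.20 × 10¹¹ V/m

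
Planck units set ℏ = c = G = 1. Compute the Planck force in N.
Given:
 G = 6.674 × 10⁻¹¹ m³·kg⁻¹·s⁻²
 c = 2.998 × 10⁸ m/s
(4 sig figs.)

1.210 × 10⁴⁴ N

The unique combination of the constants set to 1 with dimensions of force is F_P = c⁴/G.
  = 8.078 × 10³³ / 6.674 × 10⁻¹¹
  = 1.210 × 10⁴⁴ N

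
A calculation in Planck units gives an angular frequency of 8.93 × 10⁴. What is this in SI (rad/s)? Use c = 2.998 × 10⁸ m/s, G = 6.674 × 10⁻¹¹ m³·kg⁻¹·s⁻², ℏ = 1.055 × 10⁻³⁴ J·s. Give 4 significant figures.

1.656 × 10⁴⁸ rad/s

One Planck angular frequency: ω_P = √(c⁵/(ℏG)) = 1.855 × 10⁴³ rad/s.
8.93 × 10⁴ × 1.855 × 10⁴³ rad/s = 1.656 × 10⁴⁸ rad/s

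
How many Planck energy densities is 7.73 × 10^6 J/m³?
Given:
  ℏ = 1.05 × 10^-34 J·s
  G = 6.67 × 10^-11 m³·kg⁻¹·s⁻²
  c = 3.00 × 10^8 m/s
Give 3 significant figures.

1.65 × 10^-107

Planck energy density: u_P = c⁷/(ℏG²) = 4.68 × 10^113 J/m³.
7.73 × 10^6 / 4.68 × 10^113 = 1.65 × 10^-107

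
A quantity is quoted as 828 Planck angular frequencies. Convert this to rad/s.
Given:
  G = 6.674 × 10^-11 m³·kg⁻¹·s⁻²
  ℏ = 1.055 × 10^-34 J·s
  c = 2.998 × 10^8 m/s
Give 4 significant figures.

One Planck angular frequency: ω_P = √(c⁵/(ℏG)) = 1.855 × 10^43 rad/s.
828 × 1.855 × 10^43 rad/s = 1.536 × 10^46 rad/s

1.536 × 10^46 rad/s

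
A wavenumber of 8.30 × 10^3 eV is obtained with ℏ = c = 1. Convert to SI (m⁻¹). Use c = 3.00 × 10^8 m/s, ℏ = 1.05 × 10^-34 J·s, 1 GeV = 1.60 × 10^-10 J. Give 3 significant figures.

4.22 × 10^10 m⁻¹

Inverse length is [E]/(ℏc).
1 GeV → 1/(ℏc) × (1 GeV in J) = 5.08 × 10^15 m⁻¹.
Convert the energy scale: 8.30 × 10^3 eV = 8.30 × 10^-6 GeV.
Result: 8.30 × 10^-6 × 5.08 × 10^15 = 4.22 × 10^10 m⁻¹.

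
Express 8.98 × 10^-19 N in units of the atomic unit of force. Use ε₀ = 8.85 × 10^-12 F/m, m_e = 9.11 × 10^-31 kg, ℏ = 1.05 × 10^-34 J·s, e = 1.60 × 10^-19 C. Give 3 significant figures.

atomic unit of force: F_au = E_h/a₀ = m_e²e⁶/((4πε₀)³ℏ⁴) = 8.33 × 10^-8 N.
8.98 × 10^-19 / 8.33 × 10^-8 = 1.08 × 10^-11

1.08 × 10^-11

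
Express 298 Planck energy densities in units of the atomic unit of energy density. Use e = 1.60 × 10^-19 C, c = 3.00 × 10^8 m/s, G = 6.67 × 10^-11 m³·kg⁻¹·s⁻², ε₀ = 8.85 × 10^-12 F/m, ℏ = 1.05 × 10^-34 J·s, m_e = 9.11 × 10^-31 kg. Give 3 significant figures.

Planck energy density: u_P = c⁷/(ℏG²) = 4.68 × 10^113 J/m³
atomic unit of energy density: u_au = E_h/a₀³ = m_e⁴e¹⁰/((4πε₀)⁵ℏ⁸) = 3.01 × 10^13 J/m³
298 × 4.68 × 10^113 / 3.01 × 10^13 = 4.63 × 10^102

4.63 × 10^102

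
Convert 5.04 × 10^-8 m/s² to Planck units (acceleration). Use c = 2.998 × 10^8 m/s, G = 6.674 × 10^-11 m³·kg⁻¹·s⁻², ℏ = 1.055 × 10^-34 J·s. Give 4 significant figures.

9.064 × 10^-60

Planck acceleration: a_P = √(c⁷/(ℏG)) = 5.560 × 10^51 m/s².
5.04 × 10^-8 / 5.560 × 10^51 = 9.064 × 10^-60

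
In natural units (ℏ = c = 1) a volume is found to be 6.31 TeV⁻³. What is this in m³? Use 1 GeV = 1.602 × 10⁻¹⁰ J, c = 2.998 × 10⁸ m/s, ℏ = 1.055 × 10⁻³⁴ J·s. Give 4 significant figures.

Volume is [L]³ = [E]⁻³·(ℏc)³.
1 GeV⁻³ → (ℏc)³ × (1 GeV in J)⁻³ = 7.696 × 10⁻⁴⁸ m³.
Convert the energy scale: 6.31 TeV⁻³ = 6.31 × 10⁻⁹ GeV⁻³.
Result: 6.31 × 10⁻⁹ × 7.696 × 10⁻⁴⁸ = 4.856 × 10⁻⁵⁶ m³.

4.856 × 10⁻⁵⁶ m³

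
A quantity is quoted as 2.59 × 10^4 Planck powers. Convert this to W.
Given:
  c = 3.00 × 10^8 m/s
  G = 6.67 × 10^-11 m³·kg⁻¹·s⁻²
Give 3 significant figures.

9.44 × 10^56 W

One Planck power: P_P = c⁵/G = 3.64 × 10^52 W.
2.59 × 10^4 × 3.64 × 10^52 W = 9.44 × 10^56 W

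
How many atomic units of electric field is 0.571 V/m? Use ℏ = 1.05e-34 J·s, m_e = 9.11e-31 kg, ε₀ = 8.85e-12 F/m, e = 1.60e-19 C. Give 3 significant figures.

atomic unit of electric field: E_au = E_h/(e a₀) = m_e²e⁵/((4πε₀)³ℏ⁴) = 5.20e11 V/m.
0.571 / 5.20e11 = 1.10e-12

1.10e-12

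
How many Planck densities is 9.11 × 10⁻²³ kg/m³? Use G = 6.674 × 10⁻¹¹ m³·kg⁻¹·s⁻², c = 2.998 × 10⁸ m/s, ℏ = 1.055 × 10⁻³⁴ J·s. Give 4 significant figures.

Planck density: ρ_P = c⁵/(ℏG²) = 5.154 × 10⁹⁶ kg/m³.
9.11 × 10⁻²³ / 5.154 × 10⁹⁶ = 1.768 × 10⁻¹¹⁹

1.768 × 10⁻¹¹⁹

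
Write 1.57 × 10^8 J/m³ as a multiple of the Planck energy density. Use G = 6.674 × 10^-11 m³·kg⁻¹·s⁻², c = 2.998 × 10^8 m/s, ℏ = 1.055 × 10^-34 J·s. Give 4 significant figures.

3.389 × 10^-106

Planck energy density: u_P = c⁷/(ℏG²) = 4.632 × 10^113 J/m³.
1.57 × 10^8 / 4.632 × 10^113 = 3.389 × 10^-106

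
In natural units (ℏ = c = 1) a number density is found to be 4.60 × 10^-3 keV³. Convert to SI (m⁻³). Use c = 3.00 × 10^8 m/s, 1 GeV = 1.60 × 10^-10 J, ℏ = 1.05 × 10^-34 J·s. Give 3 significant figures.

Number density is [L]⁻³ = [E]³/(ℏc)³.
1 GeV³ → 1/(ℏc)³ × (1 GeV in J)³ = 1.31 × 10^47 m⁻³.
Convert the energy scale: 4.60 × 10^-3 keV³ = 4.60 × 10^-21 GeV³.
Result: 4.60 × 10^-21 × 1.31 × 10^47 = 6.03 × 10^26 m⁻³.

6.03 × 10^26 m⁻³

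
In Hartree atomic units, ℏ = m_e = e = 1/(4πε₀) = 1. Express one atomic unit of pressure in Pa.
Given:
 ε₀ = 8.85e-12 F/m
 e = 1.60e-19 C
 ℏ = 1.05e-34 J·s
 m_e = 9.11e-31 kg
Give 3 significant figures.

3.01e13 Pa

The unique combination of the constants set to 1 with dimensions of pressure is P_au = E_h/a₀³ = m_e⁴e¹⁰/((4πε₀)⁵ℏ⁸).
E_h = 4.38e-18 J
a₀ = 5.26e-11 m
E_h/a₀³ = 3.01e13 Pa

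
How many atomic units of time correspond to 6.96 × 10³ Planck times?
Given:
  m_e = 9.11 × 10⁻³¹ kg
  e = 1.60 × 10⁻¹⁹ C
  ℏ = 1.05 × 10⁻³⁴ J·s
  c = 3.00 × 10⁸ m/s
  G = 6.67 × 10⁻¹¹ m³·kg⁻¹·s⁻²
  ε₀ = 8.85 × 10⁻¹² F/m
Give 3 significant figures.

1.56 × 10⁻²³

Planck time: t_P = √(ℏG/c⁵) = 5.37 × 10⁻⁴⁴ s
atomic unit of time: τ_au = (4πε₀)²ℏ³/(m_e e⁴) = 2.40 × 10⁻¹⁷ s
6.96 × 10³ × 5.37 × 10⁻⁴⁴ / 2.40 × 10⁻¹⁷ = 1.56 × 10⁻²³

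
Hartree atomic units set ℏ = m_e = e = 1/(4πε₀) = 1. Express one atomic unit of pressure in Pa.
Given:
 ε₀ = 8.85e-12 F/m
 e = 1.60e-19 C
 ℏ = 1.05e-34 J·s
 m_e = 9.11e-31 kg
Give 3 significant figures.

3.01e13 Pa

From ℏ = m_e = e = 1/(4πε₀) = 1 the pressure scale is P_au = E_h/a₀³ = m_e⁴e¹⁰/((4πε₀)⁵ℏ⁸).
E_h = 4.38e-18 J
a₀ = 5.26e-11 m
E_h/a₀³ = 3.01e13 Pa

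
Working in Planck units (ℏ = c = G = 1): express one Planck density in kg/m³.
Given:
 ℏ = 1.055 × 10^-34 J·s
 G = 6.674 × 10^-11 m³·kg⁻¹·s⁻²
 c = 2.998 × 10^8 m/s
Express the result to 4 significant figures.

The unique combination of the constants set to 1 with dimensions of density is ρ_P = c⁵/(ℏG²).
  = 2.422 × 10^42 / 4.699 × 10^-55
  = 5.154 × 10^96 kg/m³

5.154 × 10^96 kg/m³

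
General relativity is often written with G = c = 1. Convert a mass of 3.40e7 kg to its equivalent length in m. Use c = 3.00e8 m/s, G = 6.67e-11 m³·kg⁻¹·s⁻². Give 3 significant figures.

2.52e-20 m

In G = c = 1 units mass has dimensions of length; the conversion factor is G/c².
3.40e7 kg × (G/c²) = 2.52e-20 m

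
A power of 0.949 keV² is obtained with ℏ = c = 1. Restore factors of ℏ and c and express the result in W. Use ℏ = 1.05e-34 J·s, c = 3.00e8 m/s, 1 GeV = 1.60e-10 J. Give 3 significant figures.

231 W

Power is [E]/[T] = [E]²/ℏ.
1 GeV² → 1/ℏ × (1 GeV in J)² = 2.44e14 W.
Convert the energy scale: 0.949 keV² = 9.49e-13 GeV².
Result: 9.49e-13 × 2.44e14 = 231 W.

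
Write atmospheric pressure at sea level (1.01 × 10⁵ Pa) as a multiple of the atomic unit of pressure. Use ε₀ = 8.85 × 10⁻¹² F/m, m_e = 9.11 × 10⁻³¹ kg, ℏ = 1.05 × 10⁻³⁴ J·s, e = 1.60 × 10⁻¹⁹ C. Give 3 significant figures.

3.35 × 10⁻⁹

atomic unit of pressure: P_au = E_h/a₀³ = m_e⁴e¹⁰/((4πε₀)⁵ℏ⁸) = 3.01 × 10¹³ Pa.
1.01 × 10⁵ / 3.01 × 10¹³ = 3.35 × 10⁻⁹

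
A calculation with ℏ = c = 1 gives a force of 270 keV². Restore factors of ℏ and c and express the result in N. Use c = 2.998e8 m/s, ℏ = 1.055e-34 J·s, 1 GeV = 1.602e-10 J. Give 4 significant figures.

2.191e-4 N

Force is [E]/[L] = [E]²/(ℏc); restore (ℏc)⁻¹.
1 GeV² → 1/(ℏc) × (1 GeV in J)² = 8.114e5 N.
Convert the energy scale: 270 keV² = 2.70e-10 GeV².
Result: 2.70e-10 × 8.114e5 = 2.191e-4 N.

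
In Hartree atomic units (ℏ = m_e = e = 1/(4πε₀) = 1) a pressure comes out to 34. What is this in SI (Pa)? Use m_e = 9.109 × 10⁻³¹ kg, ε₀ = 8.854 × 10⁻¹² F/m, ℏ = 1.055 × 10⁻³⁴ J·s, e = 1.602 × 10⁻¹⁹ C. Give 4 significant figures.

One atomic unit of pressure: P_au = E_h/a₀³ = m_e⁴e¹⁰/((4πε₀)⁵ℏ⁸) = 2.929 × 10¹³ Pa.
34 × 2.929 × 10¹³ Pa = 9.959 × 10¹⁴ Pa

9.959 × 10¹⁴ Pa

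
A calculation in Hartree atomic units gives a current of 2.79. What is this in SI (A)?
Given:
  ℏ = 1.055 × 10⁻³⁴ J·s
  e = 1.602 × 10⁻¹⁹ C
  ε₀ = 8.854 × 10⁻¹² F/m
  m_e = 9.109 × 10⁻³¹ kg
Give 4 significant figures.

0.01845 A

One atomic unit of electric current: I_au = e E_h/ℏ = m_e e⁵/((4πε₀)²ℏ³) = 6.612 × 10⁻³ A.
2.79 × 6.612 × 10⁻³ A = 0.01845 A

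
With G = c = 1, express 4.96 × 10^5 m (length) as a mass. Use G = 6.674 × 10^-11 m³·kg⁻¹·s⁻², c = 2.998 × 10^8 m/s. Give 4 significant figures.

6.680 × 10^32 kg

Length → mass via c²/G.
4.96 × 10^5 m × (c²/G) = 6.680 × 10^32 kg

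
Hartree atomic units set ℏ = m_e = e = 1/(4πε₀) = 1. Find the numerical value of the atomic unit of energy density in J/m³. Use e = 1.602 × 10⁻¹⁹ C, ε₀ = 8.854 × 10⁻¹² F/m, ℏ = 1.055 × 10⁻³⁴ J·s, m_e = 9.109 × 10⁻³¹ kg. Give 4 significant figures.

Dimensional analysis gives u_au = E_h/a₀³ = m_e⁴e¹⁰/((4πε₀)⁵ℏ⁸).
E_h = 4.354 × 10⁻¹⁸ J
a₀ = 5.297 × 10⁻¹¹ m
E_h/a₀³ = 2.929 × 10¹³ J/m³

2.929 × 10¹³ J/m³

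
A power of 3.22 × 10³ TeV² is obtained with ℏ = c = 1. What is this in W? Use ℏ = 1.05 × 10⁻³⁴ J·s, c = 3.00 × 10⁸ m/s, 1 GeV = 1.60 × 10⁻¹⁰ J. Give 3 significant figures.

7.85 × 10²³ W

Power is [E]/[T] = [E]²/ℏ.
1 GeV² → 1/ℏ × (1 GeV in J)² = 2.44 × 10¹⁴ W.
Convert the energy scale: 3.22 × 10³ TeV² = 3.22 × 10⁹ GeV².
Result: 3.22 × 10⁹ × 2.44 × 10¹⁴ = 7.85 × 10²³ W.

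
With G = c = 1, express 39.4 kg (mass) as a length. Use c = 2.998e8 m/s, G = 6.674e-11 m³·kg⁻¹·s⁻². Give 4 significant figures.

2.926e-26 m

In G = c = 1 units mass has dimensions of length; the conversion factor is G/c².
39.4 kg × (G/c²) = 2.926e-26 m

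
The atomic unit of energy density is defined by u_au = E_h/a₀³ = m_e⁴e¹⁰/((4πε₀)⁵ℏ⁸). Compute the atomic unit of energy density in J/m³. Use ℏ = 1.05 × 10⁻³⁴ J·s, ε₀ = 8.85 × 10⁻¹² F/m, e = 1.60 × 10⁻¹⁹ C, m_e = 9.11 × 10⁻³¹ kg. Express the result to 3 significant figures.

u_au = E_h/a₀³ = m_e⁴e¹⁰/((4πε₀)⁵ℏ⁸)
E_h = 4.38 × 10⁻¹⁸ J
a₀ = 5.26 × 10⁻¹¹ m
E_h/a₀³ = 3.01 × 10¹³ J/m³

3.01 × 10¹³ J/m³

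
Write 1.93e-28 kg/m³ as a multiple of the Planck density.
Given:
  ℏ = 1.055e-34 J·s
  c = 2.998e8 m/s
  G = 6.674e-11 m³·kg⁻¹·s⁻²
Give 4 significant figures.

3.745e-125

Planck density: ρ_P = c⁵/(ℏG²) = 5.154e96 kg/m³.
1.93e-28 / 5.154e96 = 3.745e-125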